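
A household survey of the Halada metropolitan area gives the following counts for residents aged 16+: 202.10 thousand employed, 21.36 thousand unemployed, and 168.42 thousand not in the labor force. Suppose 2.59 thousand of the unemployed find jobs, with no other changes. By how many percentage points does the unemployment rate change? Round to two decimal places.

Initially, labor force = 202.10 + 21.36 = 223.46 thousand, so u = 21.36/223.46 = 9.56%.
After the change, unemployed falls and employed rises by 2.59; labor force unchanged → E = 204.69, U = 18.77, labor force = 223.46 thousand.
New unemployment rate = 18.77 / 223.46 = 8.40%.
Change = 8.40% − 9.56% = −1.16 percentage points.

The unemployment rate changes by −1.16 percentage points.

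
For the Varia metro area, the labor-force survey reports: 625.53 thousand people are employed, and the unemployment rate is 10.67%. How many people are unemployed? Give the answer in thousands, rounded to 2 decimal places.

About 74.72 thousand are unemployed.

Let U be the number unemployed. The labor force is E + U, and U/(E+U) = 0.1067.
So U = 0.1067 × 625.53 / (1 − 0.1067) = 66.7441 / 0.8933 ≈ 74.72 thousand.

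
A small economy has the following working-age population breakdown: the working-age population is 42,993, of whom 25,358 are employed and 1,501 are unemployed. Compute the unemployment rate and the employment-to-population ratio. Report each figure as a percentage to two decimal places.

Unemployment rate ≈ 5.59%; employment-population ratio ≈ 58.98%.

Labor force = employed + unemployed = 25,358 + 1,501 = 26,859.
Unemployment rate = 1,501 / 26,859 = 5.59%.
Employment-population ratio = 25,358 / 42,993 = 58.98%.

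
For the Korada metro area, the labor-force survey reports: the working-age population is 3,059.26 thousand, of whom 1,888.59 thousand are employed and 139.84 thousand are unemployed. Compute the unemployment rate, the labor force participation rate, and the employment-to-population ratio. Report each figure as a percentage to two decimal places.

Unemployment rate ≈ 6.89%; labor force participation rate ≈ 66.30%; employment-population ratio ≈ 61.73%.

Labor force = employed + unemployed = 1,888.59 + 139.84 = 2,028.43 thousand.
Unemployment rate = 139.84 / 2,028.43 = 6.89%.
Labor force participation rate = 2,028.43 / 3,059.26 = 66.30%.
Employment-population ratio = 1,888.59 / 3,059.26 = 61.73%.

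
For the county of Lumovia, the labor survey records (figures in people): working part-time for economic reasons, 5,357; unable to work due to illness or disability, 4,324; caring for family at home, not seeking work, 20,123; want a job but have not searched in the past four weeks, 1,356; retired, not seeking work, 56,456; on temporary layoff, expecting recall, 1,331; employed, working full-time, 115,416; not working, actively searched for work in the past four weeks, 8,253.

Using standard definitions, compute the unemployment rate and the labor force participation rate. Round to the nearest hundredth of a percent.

Unemployment rate ≈ 7.35%; labor force participation rate ≈ 61.31%.

Employed = 5,357 + 115,416 = 120,773 (anyone who worked, including part-time for economic reasons, counts as employed).
Unemployed = 1,331 + 8,253 = 9,584 (jobless and actively searching, or on temporary layoff).
Labor force = 120,773 + 9,584 = 130,357.
Not in labor force = 4,324 + 20,123 + 1,356 + 56,456 = 82,259 (those not working and not actively searching are outside the labor force — including those who want a job but have given up searching).
Civilian working-age population = 130,357 + 82,259 = 212,616.
Unemployment rate = 9,584 / 130,357 = 7.35%.
Labor force participation rate = 130,357 / 212,616 = 61.31%.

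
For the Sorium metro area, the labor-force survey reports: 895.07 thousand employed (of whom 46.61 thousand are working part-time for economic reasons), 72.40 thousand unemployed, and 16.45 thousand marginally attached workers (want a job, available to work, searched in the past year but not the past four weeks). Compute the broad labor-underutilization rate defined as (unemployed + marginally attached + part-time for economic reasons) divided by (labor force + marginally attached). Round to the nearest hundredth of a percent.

Labor force = 895.07 + 72.40 = 967.47 thousand.
Numerator = 72.40 + 16.45 + 46.61 = 135.46 thousand.
Denominator = 967.47 + 16.45 = 983.92 thousand.
Broad rate = 135.46 / 983.92 = 13.77%.

Broad underutilization rate ≈ 13.77%.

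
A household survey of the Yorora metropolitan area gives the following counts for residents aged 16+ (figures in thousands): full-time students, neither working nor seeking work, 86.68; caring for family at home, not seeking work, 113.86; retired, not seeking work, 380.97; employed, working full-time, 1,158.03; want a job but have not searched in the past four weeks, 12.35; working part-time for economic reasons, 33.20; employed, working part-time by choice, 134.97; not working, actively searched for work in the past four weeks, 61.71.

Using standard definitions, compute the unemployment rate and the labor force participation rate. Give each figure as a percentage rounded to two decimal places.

Unemployment rate ≈ 4.45%; labor force participation rate ≈ 70.03%.

Employed = 1,158.03 + 33.20 + 134.97 = 1,326.20 thousand (anyone who worked, including part-time for economic reasons, counts as employed).
Unemployed = 61.71 thousand.
Labor force = 1,326.20 + 61.71 = 1,387.91 thousand.
Not in labor force = 86.68 + 113.86 + 380.97 + 12.35 = 593.86 thousand (those not working and not actively searching are outside the labor force — including those who want a job but have given up searching).
Civilian working-age population = 1,387.91 + 593.86 = 1,981.77 thousand.
Unemployment rate = 61.71 / 1,387.91 = 4.45%.
Labor force participation rate = 1,387.91 / 1,981.77 = 70.03%.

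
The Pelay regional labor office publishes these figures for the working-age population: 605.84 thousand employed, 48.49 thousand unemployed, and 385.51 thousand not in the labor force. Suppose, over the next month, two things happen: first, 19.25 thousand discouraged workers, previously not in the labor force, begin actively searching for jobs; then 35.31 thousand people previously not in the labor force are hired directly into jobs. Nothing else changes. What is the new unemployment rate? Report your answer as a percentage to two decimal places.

New unemployment rate ≈ 9.56%.

Initially, labor force = 605.84 + 48.49 = 654.33 thousand, so u = 48.49/654.33 = 7.41%.
After the first change, unemployed and labor force both rise by 19.25 → E = 605.84, U = 67.74, labor force = 673.58 thousand.
After the second change, employed and labor force both rise by 35.31; unemployed unchanged → E = 641.15, U = 67.74, labor force = 708.89 thousand.
New unemployment rate = 67.74 / 708.89 = 9.56%.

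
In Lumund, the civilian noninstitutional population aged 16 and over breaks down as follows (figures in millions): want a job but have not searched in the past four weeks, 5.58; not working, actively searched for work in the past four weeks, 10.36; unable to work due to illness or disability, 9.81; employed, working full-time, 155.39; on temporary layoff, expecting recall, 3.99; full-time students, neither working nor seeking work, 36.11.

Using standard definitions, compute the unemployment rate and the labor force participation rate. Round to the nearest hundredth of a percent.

Employed = 155.39 million.
Unemployed = 10.36 + 3.99 = 14.35 million (jobless and actively searching, or on temporary layoff).
Labor force = 155.39 + 14.35 = 169.74 million.
Not in labor force = 5.58 + 9.81 + 36.11 = 51.50 million (those not working and not actively searching are outside the labor force — including those who want a job but have given up searching).
Civilian working-age population = 169.74 + 51.50 = 221.24 million.
Unemployment rate = 14.35 / 169.74 = 8.45%.
Labor force participation rate = 169.74 / 221.24 = 76.72%.

Unemployment rate ≈ 8.45%; labor force participation rate ≈ 76.72%.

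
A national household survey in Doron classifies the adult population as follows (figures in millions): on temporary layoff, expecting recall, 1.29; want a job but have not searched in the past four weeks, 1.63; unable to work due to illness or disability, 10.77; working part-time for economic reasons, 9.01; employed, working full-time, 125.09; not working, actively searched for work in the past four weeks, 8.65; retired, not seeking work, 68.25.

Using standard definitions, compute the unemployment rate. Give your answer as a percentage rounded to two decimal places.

Employed = 9.01 + 125.09 = 134.10 million (anyone who worked, including part-time for economic reasons, counts as employed).
Unemployed = 1.29 + 8.65 = 9.94 million (jobless and actively searching, or on temporary layoff).
Labor force = 134.10 + 9.94 = 144.04 million.
Unemployment rate = 9.94 / 144.04 = 6.90%.

Unemployment rate ≈ 6.90%.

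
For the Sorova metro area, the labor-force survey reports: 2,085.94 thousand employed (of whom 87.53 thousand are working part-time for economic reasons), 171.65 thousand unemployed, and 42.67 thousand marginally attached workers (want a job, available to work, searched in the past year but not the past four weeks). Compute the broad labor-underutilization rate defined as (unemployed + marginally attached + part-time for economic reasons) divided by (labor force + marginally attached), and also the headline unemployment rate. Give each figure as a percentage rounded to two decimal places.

Broad underutilization rate ≈ 13.12%; headline unemployment rate ≈ 7.60%.

Labor force = 2,085.94 + 171.65 = 2,257.59 thousand.
Numerator = 171.65 + 42.67 + 87.53 = 301.85 thousand.
Denominator = 2,257.59 + 42.67 = 2,300.26 thousand.
Broad rate = 301.85 / 2,300.26 = 13.12%.
Headline unemployment rate = 171.65 / 2,257.59 = 7.60%.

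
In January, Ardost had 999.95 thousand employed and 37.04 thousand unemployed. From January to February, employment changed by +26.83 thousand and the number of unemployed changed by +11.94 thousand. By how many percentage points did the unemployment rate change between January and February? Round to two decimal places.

The unemployment rate changed by +0.98 percentage points.

January: labor force = 999.95 + 37.04 = 1,036.99; u = 37.04/1,036.99 = 3.57%.
February: labor force = 1,026.78 + 48.98 = 1,075.76; u = 48.98/1,075.76 = 4.55%.
Change = 4.55% − 3.57% = +0.98 pp.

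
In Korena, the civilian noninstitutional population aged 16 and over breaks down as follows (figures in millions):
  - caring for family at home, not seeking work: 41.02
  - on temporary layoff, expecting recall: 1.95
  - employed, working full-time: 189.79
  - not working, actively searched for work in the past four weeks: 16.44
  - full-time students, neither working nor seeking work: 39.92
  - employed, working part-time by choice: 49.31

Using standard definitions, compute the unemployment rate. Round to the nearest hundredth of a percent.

Unemployment rate ≈ 7.14%.

Employed = 189.79 + 49.31 = 239.10 million.
Unemployed = 1.95 + 16.44 = 18.39 million (jobless and actively searching, or on temporary layoff).
Labor force = 239.10 + 18.39 = 257.49 million.
Unemployment rate = 18.39 / 257.49 = 7.14%.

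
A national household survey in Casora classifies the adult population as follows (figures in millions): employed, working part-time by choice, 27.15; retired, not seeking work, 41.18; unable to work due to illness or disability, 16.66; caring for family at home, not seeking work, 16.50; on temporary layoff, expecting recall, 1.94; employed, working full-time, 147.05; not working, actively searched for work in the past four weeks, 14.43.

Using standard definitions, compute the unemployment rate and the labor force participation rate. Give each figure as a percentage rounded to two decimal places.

Employed = 27.15 + 147.05 = 174.20 million.
Unemployed = 1.94 + 14.43 = 16.37 million (jobless and actively searching, or on temporary layoff).
Labor force = 174.20 + 16.37 = 190.57 million.
Not in labor force = 41.18 + 16.66 + 16.50 = 74.34 million (those not working and not actively searching are outside the labor force).
Civilian working-age population = 190.57 + 74.34 = 264.91 million.
Unemployment rate = 16.37 / 190.57 = 8.59%.
Labor force participation rate = 190.57 / 264.91 = 71.94%.

Unemployment rate ≈ 8.59%; labor force participation rate ≈ 71.94%.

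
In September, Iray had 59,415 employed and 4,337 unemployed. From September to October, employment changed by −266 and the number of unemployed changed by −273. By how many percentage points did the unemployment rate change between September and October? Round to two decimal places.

September: labor force = 59,415 + 4,337 = 63,752; u = 4,337/63,752 = 6.80%.
October: labor force = 59,149 + 4,064 = 63,213; u = 4,064/63,213 = 6.43%.
Change = 6.43% − 6.80% = −0.37 pp.

The unemployment rate changed by −0.37 percentage points.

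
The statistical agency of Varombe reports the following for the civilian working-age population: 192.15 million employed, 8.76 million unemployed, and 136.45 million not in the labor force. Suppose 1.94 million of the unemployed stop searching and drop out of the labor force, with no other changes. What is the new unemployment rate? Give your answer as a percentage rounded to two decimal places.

New unemployment rate ≈ 3.43%.

Initially, labor force = 192.15 + 8.76 = 200.91 million, so u = 8.76/200.91 = 4.36%.
After the change, unemployed and labor force both fall by 1.94 → E = 192.15, U = 6.82, labor force = 198.97 million.
New unemployment rate = 6.82 / 198.97 = 3.43%.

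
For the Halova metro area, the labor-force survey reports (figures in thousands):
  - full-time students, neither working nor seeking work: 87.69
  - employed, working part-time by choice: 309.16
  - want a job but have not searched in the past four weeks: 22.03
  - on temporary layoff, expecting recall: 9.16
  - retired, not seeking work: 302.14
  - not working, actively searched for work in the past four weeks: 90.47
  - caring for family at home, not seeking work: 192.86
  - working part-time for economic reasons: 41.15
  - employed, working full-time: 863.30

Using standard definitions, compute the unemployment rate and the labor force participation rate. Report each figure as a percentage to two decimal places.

Unemployment rate ≈ 7.59%; labor force participation rate ≈ 68.47%.

Employed = 309.16 + 41.15 + 863.30 = 1,213.61 thousand (anyone who worked, including part-time for economic reasons, counts as employed).
Unemployed = 9.16 + 90.47 = 99.63 thousand (jobless and actively searching, or on temporary layoff).
Labor force = 1,213.61 + 99.63 = 1,313.24 thousand.
Not in labor force = 87.69 + 22.03 + 302.14 + 192.86 = 604.72 thousand (those not working and not actively searching are outside the labor force — including those who want a job but have given up searching).
Civilian working-age population = 1,313.24 + 604.72 = 1,917.96 thousand.
Unemployment rate = 99.63 / 1,313.24 = 7.59%.
Labor force participation rate = 1,313.24 / 1,917.96 = 68.47%.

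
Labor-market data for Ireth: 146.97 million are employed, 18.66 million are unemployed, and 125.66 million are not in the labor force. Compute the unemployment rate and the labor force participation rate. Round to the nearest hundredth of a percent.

Unemployment rate ≈ 11.27%; labor force participation rate ≈ 56.86%.

Labor force = employed + unemployed = 146.97 + 18.66 = 165.63 million.
Working-age population = 165.63 + 125.66 = 291.29 million.
Unemployment rate = 18.66 / 165.63 = 11.27%.
Labor force participation rate = 165.63 / 291.29 = 56.86%.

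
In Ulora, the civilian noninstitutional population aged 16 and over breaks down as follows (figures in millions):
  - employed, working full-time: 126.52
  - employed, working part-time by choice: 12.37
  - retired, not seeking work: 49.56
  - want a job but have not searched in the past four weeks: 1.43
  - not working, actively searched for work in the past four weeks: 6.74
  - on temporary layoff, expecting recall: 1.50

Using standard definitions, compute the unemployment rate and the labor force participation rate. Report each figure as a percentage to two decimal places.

Employed = 126.52 + 12.37 = 138.89 million.
Unemployed = 6.74 + 1.50 = 8.24 million (jobless and actively searching, or on temporary layoff).
Labor force = 138.89 + 8.24 = 147.13 million.
Not in labor force = 49.56 + 1.43 = 50.99 million (those not working and not actively searching are outside the labor force — including those who want a job but have given up searching).
Civilian working-age population = 147.13 + 50.99 = 198.12 million.
Unemployment rate = 8.24 / 147.13 = 5.60%.
Labor force participation rate = 147.13 / 198.12 = 74.26%.

Unemployment rate ≈ 5.60%; labor force participation rate ≈ 74.26%.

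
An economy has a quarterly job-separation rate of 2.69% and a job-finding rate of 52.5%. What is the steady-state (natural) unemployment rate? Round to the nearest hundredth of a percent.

Steady-state unemployment rate ≈ 4.87%.

At steady state the flows balance: s·E = f·U, so U/(E+U) = s/(s+f).
u* = 2.69 / (2.69 + 52.5) = 2.69 / 55.19 = 4.87%.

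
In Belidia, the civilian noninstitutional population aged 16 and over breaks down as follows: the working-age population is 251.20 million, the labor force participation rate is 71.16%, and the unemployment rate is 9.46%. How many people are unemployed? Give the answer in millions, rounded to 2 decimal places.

Labor force = 0.7116 × 251.20 = 178.75 million.
Unemployed = 0.0946 × 178.75 ≈ 16.91 million.

About 16.91 million are unemployed.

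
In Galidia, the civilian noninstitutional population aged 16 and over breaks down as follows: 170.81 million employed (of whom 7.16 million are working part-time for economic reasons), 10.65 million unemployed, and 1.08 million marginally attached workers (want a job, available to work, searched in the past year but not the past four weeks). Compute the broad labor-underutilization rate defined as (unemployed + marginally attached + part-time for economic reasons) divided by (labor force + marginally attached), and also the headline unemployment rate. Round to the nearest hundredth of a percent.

Broad underutilization rate ≈ 10.35%; headline unemployment rate ≈ 5.87%.

Labor force = 170.81 + 10.65 = 181.46 million.
Numerator = 10.65 + 1.08 + 7.16 = 18.89 million.
Denominator = 181.46 + 1.08 = 182.54 million.
Broad rate = 18.89 / 182.54 = 10.35%.
Headline unemployment rate = 10.65 / 181.46 = 5.87%.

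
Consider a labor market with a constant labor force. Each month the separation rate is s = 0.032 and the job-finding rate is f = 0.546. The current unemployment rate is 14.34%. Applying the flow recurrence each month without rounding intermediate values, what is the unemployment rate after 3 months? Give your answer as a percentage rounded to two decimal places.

With a fixed labor force, u_{t+1} = u_t + s·(1−u_t) − f·u_t = u_t·(1−s−f) + s.
Here 1−s−f = 0.422 and s = 0.032.
u_1 = 0.143400 × 0.422 + 0.032 = 0.092515.
u_2 = 0.092515 × 0.422 + 0.032 = 0.071041.
u_3 = 0.071041 × 0.422 + 0.032 = 0.061979.

Unemployment rate after three months ≈ 6.20%.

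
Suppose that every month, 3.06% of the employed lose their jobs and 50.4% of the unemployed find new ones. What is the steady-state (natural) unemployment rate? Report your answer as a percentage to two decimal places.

Steady-state unemployment rate ≈ 5.72%.

At steady state the flows balance: s·E = f·U, so U/(E+U) = s/(s+f).
u* = 3.06 / (3.06 + 50.4) = 3.06 / 53.46 = 5.72%.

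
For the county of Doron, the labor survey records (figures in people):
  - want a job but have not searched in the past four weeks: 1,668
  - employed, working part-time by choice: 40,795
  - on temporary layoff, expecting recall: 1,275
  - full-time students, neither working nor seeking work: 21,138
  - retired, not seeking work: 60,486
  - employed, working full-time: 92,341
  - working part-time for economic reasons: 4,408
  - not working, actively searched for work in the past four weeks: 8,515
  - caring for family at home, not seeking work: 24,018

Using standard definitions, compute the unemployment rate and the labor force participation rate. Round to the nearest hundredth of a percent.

Employed = 40,795 + 92,341 + 4,408 = 137,544 (anyone who worked, including part-time for economic reasons, counts as employed).
Unemployed = 1,275 + 8,515 = 9,790 (jobless and actively searching, or on temporary layoff).
Labor force = 137,544 + 9,790 = 147,334.
Not in labor force = 1,668 + 21,138 + 60,486 + 24,018 = 107,310 (those not working and not actively searching are outside the labor force — including those who want a job but have given up searching).
Civilian working-age population = 147,334 + 107,310 = 254,644.
Unemployment rate = 9,790 / 147,334 = 6.64%.
Labor force participation rate = 147,334 / 254,644 = 57.86%.

Unemployment rate ≈ 6.64%; labor force participation rate ≈ 57.86%.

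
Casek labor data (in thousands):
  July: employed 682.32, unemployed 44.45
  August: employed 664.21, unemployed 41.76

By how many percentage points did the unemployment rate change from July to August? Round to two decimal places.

The unemployment rate changed by −0.20 percentage points.

July: labor force = 682.32 + 44.45 = 726.77; u = 44.45/726.77 = 6.12%.
August: labor force = 664.21 + 41.76 = 705.97; u = 41.76/705.97 = 5.92%.
Change = 5.92% − 6.12% = −0.20 pp.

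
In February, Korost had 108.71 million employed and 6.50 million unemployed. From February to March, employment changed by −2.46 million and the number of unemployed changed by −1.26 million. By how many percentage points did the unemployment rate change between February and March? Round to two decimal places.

The unemployment rate changed by −0.94 percentage points.

February: labor force = 108.71 + 6.50 = 115.21; u = 6.50/115.21 = 5.64%.
March: labor force = 106.25 + 5.24 = 111.49; u = 5.24/111.49 = 4.70%.
Change = 4.70% − 5.64% = −0.94 pp.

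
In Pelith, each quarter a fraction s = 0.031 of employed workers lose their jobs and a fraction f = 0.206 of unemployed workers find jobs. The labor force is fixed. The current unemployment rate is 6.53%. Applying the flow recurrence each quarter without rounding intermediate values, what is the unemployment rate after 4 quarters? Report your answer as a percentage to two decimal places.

With a fixed labor force, u_{t+1} = u_t + s·(1−u_t) − f·u_t = u_t·(1−s−f) + s.
Here 1−s−f = 0.763 and s = 0.031.
u_1 = 0.065300 × 0.763 + 0.031 = 0.080824.
u_2 = 0.080824 × 0.763 + 0.031 = 0.092669.
u_3 = 0.092669 × 0.763 + 0.031 = 0.101706.
u_4 = 0.101706 × 0.763 + 0.031 = 0.108602.

Unemployment rate after four quarters ≈ 10.86%.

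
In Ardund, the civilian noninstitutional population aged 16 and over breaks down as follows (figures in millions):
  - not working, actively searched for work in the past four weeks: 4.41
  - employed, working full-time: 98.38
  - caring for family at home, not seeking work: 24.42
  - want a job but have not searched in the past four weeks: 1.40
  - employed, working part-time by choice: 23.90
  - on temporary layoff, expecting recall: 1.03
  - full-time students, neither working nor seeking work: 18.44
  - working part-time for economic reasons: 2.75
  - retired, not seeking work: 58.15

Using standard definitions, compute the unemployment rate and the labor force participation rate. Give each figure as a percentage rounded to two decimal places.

Employed = 98.38 + 23.90 + 2.75 = 125.03 million (anyone who worked, including part-time for economic reasons, counts as employed).
Unemployed = 4.41 + 1.03 = 5.44 million (jobless and actively searching, or on temporary layoff).
Labor force = 125.03 + 5.44 = 130.47 million.
Not in labor force = 24.42 + 1.40 + 18.44 + 58.15 = 102.41 million (those not working and not actively searching are outside the labor force — including those who want a job but have given up searching).
Civilian working-age population = 130.47 + 102.41 = 232.88 million.
Unemployment rate = 5.44 / 130.47 = 4.17%.
Labor force participation rate = 130.47 / 232.88 = 56.02%.

Unemployment rate ≈ 4.17%; labor force participation rate ≈ 56.02%.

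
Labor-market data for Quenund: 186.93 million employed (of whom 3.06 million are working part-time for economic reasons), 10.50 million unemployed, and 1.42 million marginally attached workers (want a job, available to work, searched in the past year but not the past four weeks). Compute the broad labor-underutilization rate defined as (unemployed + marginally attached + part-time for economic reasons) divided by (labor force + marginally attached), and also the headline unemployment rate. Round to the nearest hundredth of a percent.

Labor force = 186.93 + 10.50 = 197.43 million.
Numerator = 10.50 + 1.42 + 3.06 = 14.98 million.
Denominator = 197.43 + 1.42 = 198.85 million.
Broad rate = 14.98 / 198.85 = 7.53%.
Headline unemployment rate = 10.50 / 197.43 = 5.32%.

Broad underutilization rate ≈ 7.53%; headline unemployment rate ≈ 5.32%.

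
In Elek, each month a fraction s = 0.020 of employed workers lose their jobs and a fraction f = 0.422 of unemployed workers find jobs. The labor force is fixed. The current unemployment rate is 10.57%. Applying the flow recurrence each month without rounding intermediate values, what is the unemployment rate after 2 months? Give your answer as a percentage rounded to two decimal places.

With a fixed labor force, u_{t+1} = u_t + s·(1−u_t) − f·u_t = u_t·(1−s−f) + s.
Here 1−s−f = 0.558 and s = 0.020.
u_1 = 0.105700 × 0.558 + 0.020 = 0.078981.
u_2 = 0.078981 × 0.558 + 0.020 = 0.064071.

Unemployment rate after two months ≈ 6.41%.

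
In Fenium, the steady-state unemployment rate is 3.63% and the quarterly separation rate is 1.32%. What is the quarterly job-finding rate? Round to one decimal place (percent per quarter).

From u* = s/(s+f): f = s·(1−u)/u.
f = 1.32 × (1 − 0.0363) / 0.0363 = 1.2721 / 0.0363 ≈ 35.0% per quarter.

Job-finding rate ≈ 35.0% per quarter.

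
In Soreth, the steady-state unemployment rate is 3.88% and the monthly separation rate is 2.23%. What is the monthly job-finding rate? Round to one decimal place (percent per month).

Job-finding rate ≈ 55.2% per month.

From u* = s/(s+f): f = s·(1−u)/u.
f = 2.23 × (1 − 0.0388) / 0.0388 = 2.1435 / 0.0388 ≈ 55.2% per month.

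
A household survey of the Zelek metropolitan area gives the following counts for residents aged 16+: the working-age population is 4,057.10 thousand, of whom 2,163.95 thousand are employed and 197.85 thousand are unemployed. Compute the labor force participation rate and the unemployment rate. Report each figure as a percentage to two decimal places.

Labor force = employed + unemployed = 2,163.95 + 197.85 = 2,361.80 thousand.
Unemployment rate = 197.85 / 2,361.80 = 8.38%.
Labor force participation rate = 2,361.80 / 4,057.10 = 58.21%.

Labor force participation rate ≈ 58.21%; unemployment rate ≈ 8.38%.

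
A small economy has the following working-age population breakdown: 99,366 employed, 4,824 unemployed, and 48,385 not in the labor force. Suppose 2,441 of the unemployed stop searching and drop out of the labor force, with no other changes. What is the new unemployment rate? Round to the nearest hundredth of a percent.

Initially, labor force = 99,366 + 4,824 = 104,190, so u = 4,824/104,190 = 4.63%.
After the change, unemployed and labor force both fall by 2,441 → E = 99,366, U = 2,383, labor force = 101,749.
New unemployment rate = 2,383 / 101,749 = 2.34%.

New unemployment rate ≈ 2.34%.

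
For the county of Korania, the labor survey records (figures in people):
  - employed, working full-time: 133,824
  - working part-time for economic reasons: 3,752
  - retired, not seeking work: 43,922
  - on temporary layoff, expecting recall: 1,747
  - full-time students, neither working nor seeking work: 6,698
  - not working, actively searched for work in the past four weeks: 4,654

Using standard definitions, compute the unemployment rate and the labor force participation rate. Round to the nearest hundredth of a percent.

Employed = 133,824 + 3,752 = 137,576 (anyone who worked, including part-time for economic reasons, counts as employed).
Unemployed = 1,747 + 4,654 = 6,401 (jobless and actively searching, or on temporary layoff).
Labor force = 137,576 + 6,401 = 143,977.
Not in labor force = 43,922 + 6,698 = 50,620 (those not working and not actively searching are outside the labor force).
Civilian working-age population = 143,977 + 50,620 = 194,597.
Unemployment rate = 6,401 / 143,977 = 4.45%.
Labor force participation rate = 143,977 / 194,597 = 73.99%.

Unemployment rate ≈ 4.45%; labor force participation rate ≈ 73.99%.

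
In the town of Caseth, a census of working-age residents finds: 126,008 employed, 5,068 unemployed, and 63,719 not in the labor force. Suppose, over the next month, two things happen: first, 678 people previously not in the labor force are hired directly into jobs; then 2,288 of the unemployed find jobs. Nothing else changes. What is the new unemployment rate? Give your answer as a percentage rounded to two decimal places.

Initially, labor force = 126,008 + 5,068 = 131,076, so u = 5,068/131,076 = 3.87%.
After the first change, employed and labor force both rise by 678; unemployed unchanged → E = 126,686, U = 5,068, labor force = 131,754.
After the second change, unemployed falls and employed rises by 2,288; labor force unchanged → E = 128,974, U = 2,780, labor force = 131,754.
New unemployment rate = 2,780 / 131,754 = 2.11%.

New unemployment rate ≈ 2.11%.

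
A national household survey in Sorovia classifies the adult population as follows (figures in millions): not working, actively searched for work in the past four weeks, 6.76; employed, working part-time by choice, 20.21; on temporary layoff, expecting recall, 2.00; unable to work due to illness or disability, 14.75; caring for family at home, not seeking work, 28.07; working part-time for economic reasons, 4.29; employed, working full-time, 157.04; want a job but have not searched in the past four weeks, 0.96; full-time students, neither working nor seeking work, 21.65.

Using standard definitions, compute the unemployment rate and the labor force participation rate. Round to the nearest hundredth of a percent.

Employed = 20.21 + 4.29 + 157.04 = 181.54 million (anyone who worked, including part-time for economic reasons, counts as employed).
Unemployed = 6.76 + 2.00 = 8.76 million (jobless and actively searching, or on temporary layoff).
Labor force = 181.54 + 8.76 = 190.30 million.
Not in labor force = 14.75 + 28.07 + 0.96 + 21.65 = 65.43 million (those not working and not actively searching are outside the labor force — including those who want a job but have given up searching).
Civilian working-age population = 190.30 + 65.43 = 255.73 million.
Unemployment rate = 8.76 / 190.30 = 4.60%.
Labor force participation rate = 190.30 / 255.73 = 74.41%.

Unemployment rate ≈ 4.60%; labor force participation rate ≈ 74.41%.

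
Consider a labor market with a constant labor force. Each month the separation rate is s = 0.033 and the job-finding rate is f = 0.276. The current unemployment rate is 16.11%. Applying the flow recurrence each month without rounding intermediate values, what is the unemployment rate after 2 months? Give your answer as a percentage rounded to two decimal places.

With a fixed labor force, u_{t+1} = u_t + s·(1−u_t) − f·u_t = u_t·(1−s−f) + s.
Here 1−s−f = 0.691 and s = 0.033.
u_1 = 0.161100 × 0.691 + 0.033 = 0.144320.
u_2 = 0.144320 × 0.691 + 0.033 = 0.132725.

Unemployment rate after two months ≈ 13.27%.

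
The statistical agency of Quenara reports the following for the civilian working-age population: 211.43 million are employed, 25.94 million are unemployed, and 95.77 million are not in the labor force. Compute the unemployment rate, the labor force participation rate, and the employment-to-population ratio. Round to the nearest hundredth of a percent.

Unemployment rate ≈ 10.93%; labor force participation rate ≈ 71.25%; employment-population ratio ≈ 63.47%.

Labor force = employed + unemployed = 211.43 + 25.94 = 237.37 million.
Working-age population = 237.37 + 95.77 = 333.14 million.
Unemployment rate = 25.94 / 237.37 = 10.93%.
Labor force participation rate = 237.37 / 333.14 = 71.25%.
Employment-population ratio = 211.43 / 333.14 = 63.47%.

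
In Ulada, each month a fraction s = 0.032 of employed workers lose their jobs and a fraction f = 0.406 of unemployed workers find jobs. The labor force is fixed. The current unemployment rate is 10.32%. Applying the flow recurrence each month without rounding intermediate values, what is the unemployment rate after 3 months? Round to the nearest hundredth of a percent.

With a fixed labor force, u_{t+1} = u_t + s·(1−u_t) − f·u_t = u_t·(1−s−f) + s.
Here 1−s−f = 0.562 and s = 0.032.
u_1 = 0.103200 × 0.562 + 0.032 = 0.089998.
u_2 = 0.089998 × 0.562 + 0.032 = 0.082579.
u_3 = 0.082579 × 0.562 + 0.032 = 0.078409.

Unemployment rate after three months ≈ 7.84%.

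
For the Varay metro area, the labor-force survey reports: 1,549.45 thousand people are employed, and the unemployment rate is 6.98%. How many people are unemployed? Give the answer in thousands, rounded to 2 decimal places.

About 116.27 thousand are unemployed.

Let U be the number unemployed. The labor force is E + U, and U/(E+U) = 0.0698.
So U = 0.0698 × 1,549.45 / (1 − 0.0698) = 108.1516 / 0.9302 ≈ 116.27 thousand.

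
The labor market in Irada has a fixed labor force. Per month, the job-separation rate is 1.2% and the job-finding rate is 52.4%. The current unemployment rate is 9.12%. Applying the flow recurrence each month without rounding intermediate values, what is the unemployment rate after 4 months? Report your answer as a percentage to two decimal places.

Unemployment rate after four months ≈ 2.56%.

With a fixed labor force, u_{t+1} = u_t + s·(1−u_t) − f·u_t = u_t·(1−s−f) + s.
Here 1−s−f = 0.464 and s = 0.012.
u_1 = 0.091200 × 0.464 + 0.012 = 0.054317.
u_2 = 0.054317 × 0.464 + 0.012 = 0.037203.
u_3 = 0.037203 × 0.464 + 0.012 = 0.029262.
u_4 = 0.029262 × 0.464 + 0.012 = 0.025578.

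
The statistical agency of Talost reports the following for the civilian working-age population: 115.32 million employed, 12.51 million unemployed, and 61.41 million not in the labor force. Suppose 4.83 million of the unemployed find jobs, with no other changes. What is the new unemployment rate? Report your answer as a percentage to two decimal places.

Initially, labor force = 115.32 + 12.51 = 127.83 million, so u = 12.51/127.83 = 9.79%.
After the change, unemployed falls and employed rises by 4.83; labor force unchanged → E = 120.15, U = 7.68, labor force = 127.83 million.
New unemployment rate = 7.68 / 127.83 = 6.01%.

New unemployment rate ≈ 6.01%.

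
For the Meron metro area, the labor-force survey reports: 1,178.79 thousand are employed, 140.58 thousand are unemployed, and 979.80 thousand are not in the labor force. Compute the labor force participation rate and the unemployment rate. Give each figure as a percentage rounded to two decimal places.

Labor force participation rate ≈ 57.38%; unemployment rate ≈ 10.66%.

Labor force = employed + unemployed = 1,178.79 + 140.58 = 1,319.37 thousand.
Working-age population = 1,319.37 + 979.80 = 2,299.17 thousand.
Unemployment rate = 140.58 / 1,319.37 = 10.66%.
Labor force participation rate = 1,319.37 / 2,299.17 = 57.38%.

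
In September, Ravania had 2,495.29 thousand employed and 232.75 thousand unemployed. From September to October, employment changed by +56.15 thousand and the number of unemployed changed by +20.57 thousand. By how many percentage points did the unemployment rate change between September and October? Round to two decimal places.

The unemployment rate changed by +0.50 percentage points.

September: labor force = 2,495.29 + 232.75 = 2,728.04; u = 232.75/2,728.04 = 8.53%.
October: labor force = 2,551.44 + 253.32 = 2,804.76; u = 253.32/2,804.76 = 9.03%.
Change = 9.03% − 8.53% = +0.50 pp.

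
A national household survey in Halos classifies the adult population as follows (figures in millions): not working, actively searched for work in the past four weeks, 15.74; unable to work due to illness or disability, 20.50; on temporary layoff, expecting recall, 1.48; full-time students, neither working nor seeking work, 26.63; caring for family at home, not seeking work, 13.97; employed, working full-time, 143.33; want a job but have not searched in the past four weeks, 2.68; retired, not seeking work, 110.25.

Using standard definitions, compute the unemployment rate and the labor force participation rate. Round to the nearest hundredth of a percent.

Employed = 143.33 million.
Unemployed = 15.74 + 1.48 = 17.22 million (jobless and actively searching, or on temporary layoff).
Labor force = 143.33 + 17.22 = 160.55 million.
Not in labor force = 20.50 + 26.63 + 13.97 + 2.68 + 110.25 = 174.03 million (those not working and not actively searching are outside the labor force — including those who want a job but have given up searching).
Civilian working-age population = 160.55 + 174.03 = 334.58 million.
Unemployment rate = 17.22 / 160.55 = 10.73%.
Labor force participation rate = 160.55 / 334.58 = 47.99%.

Unemployment rate ≈ 10.73%; labor force participation rate ≈ 47.99%.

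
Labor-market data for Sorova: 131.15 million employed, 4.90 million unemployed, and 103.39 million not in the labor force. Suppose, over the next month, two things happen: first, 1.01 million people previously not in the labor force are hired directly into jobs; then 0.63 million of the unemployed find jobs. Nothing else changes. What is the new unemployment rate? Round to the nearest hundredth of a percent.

New unemployment rate ≈ 3.12%.

Initially, labor force = 131.15 + 4.90 = 136.05 million, so u = 4.90/136.05 = 3.60%.
After the first change, employed and labor force both rise by 1.01; unemployed unchanged → E = 132.16, U = 4.90, labor force = 137.06 million.
After the second change, unemployed falls and employed rises by 0.63; labor force unchanged → E = 132.79, U = 4.27, labor force = 137.06 million.
New unemployment rate = 4.27 / 137.06 = 3.12%.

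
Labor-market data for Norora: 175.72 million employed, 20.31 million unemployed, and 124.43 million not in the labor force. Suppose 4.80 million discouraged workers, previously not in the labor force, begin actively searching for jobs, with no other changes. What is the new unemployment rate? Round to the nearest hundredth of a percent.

Initially, labor force = 175.72 + 20.31 = 196.03 million, so u = 20.31/196.03 = 10.36%.
After the change, unemployed and labor force both rise by 4.80 → E = 175.72, U = 25.11, labor force = 200.83 million.
New unemployment rate = 25.11 / 200.83 = 12.50%.

New unemployment rate ≈ 12.50%.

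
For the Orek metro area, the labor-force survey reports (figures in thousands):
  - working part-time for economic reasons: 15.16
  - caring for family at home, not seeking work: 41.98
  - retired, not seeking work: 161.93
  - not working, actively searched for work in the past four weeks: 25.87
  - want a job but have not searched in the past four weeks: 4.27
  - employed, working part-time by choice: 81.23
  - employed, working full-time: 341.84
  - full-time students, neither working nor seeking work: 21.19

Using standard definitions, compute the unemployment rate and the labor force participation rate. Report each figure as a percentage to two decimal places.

Unemployment rate ≈ 5.57%; labor force participation rate ≈ 66.92%.

Employed = 15.16 + 81.23 + 341.84 = 438.23 thousand (anyone who worked, including part-time for economic reasons, counts as employed).
Unemployed = 25.87 thousand.
Labor force = 438.23 + 25.87 = 464.10 thousand.
Not in labor force = 41.98 + 161.93 + 4.27 + 21.19 = 229.37 thousand (those not working and not actively searching are outside the labor force — including those who want a job but have given up searching).
Civilian working-age population = 464.10 + 229.37 = 693.47 thousand.
Unemployment rate = 25.87 / 464.10 = 5.57%.
Labor force participation rate = 464.10 / 693.47 = 66.92%.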